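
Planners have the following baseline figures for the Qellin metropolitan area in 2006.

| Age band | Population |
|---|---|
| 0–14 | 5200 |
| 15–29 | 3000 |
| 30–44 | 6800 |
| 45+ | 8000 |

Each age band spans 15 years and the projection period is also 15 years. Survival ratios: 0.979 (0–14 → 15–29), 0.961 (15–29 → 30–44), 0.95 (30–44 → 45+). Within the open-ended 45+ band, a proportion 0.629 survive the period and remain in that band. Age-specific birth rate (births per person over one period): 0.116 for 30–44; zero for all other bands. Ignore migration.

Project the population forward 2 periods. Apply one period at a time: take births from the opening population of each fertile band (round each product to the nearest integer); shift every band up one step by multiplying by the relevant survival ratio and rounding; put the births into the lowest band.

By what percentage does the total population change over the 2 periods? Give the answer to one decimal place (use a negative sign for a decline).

Let group 1 be 0–14 through group 4 = 45+.
— Period 1 —
Births: 6800 * 0.116 = 789
Group 2: 5200 * 0.979 = 5091
Group 3: 3000 * 0.961 = 2883
Group 4: 6800 * 0.95 + 8000 * 0.629 = 6460 + 5032 = 11492
Giving 789 / 5091 / 2883 / 11492.
— Period 2 —
Births: 2883 * 0.116 = 334
Group 2: 789 * 0.979 = 772
Group 3: 5091 * 0.961 = 4892
Group 4: 2883 * 0.95 + 11492 * 0.629 = 2739 + 7228 = 9967
Giving 334 / 772 / 4892 / 9967.
Total: 23000 → 15965; change = -7035; percentage change = -30.6%

-30.6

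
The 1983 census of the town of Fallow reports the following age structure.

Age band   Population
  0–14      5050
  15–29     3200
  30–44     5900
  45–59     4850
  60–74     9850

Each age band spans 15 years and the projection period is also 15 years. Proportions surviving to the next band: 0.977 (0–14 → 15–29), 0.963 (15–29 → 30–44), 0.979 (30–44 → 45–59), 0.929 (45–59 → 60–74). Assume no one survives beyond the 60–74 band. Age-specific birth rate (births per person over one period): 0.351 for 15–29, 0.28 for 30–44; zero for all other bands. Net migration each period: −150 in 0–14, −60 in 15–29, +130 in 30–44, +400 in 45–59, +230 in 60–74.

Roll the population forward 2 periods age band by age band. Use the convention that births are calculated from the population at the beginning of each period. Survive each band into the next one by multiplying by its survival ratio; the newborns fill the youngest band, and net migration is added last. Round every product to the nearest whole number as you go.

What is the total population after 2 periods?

19302

(Bands numbered youngest = 1 to oldest = 5.)
[period 1]
Births: 3200 * 0.351 = 1123, 5900 * 0.28 = 1652 — total 2775
Band 2: 5050 * 0.977 = 4934
Band 3: 3200 * 0.963 = 3082
Band 4: 5900 * 0.979 = 5776
Band 5: 4850 * 0.929 = 4506
Net migration: Band 1 − 150 → 2625; Band 2 − 60 → 4874; Band 3 + 130 → 3212; Band 4 + 400 → 6176; Band 5 + 230 → 4736
End of period: [2625, 4874, 3212, 6176, 4736]
[period 2]
Births: 4874 * 0.351 = 1711, 3212 * 0.28 = 899 — total 2610
Band 2: 2625 * 0.977 = 2565
Band 3: 4874 * 0.963 = 4694
Band 4: 3212 * 0.979 = 3145
Band 5: 6176 * 0.929 = 5738
Net migration: Band 1 − 150 → 2460; Band 2 − 60 → 2505; Band 3 + 130 → 4824; Band 4 + 400 → 3545; Band 5 + 230 → 5968
End of period: [2460, 2505, 4824, 3545, 5968]
Total after period 2: 2460 + 2505 + 4824 + 3545 + 5968 = 19302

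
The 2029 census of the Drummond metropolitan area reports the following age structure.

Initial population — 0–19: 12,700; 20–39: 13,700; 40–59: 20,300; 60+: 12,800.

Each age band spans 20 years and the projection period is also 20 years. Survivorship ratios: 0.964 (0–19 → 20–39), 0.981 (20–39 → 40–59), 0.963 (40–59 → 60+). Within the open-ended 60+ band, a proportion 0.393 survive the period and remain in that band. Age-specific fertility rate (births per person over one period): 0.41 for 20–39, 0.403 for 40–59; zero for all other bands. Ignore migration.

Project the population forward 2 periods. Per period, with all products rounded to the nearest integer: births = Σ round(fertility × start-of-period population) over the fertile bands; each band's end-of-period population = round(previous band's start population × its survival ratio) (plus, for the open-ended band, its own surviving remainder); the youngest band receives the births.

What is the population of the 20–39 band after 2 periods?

Call the bands 1 to 4, youngest first.
Period 1.
Births: 13700 × 0.41 = 5617 ; 20300 × 0.403 = 8181 → 13798
Band 2: 12700 × 0.964 = 12243
Band 3: 13700 × 0.981 = 13440
Band 4: 20300 × 0.963 + 12800 × 0.393 = 19549 + 5030 = 24579
Giving 13798 / 12243 / 13440 / 24579.
Period 2.
Births: 12243 × 0.41 = 5020 ; 13440 × 0.403 = 5416 → 10436
Band 2: 13798 × 0.964 = 13301
Band 3: 12243 × 0.981 = 12010
Band 4: 13440 × 0.963 + 24579 × 0.393 = 12943 + 9660 = 22603
Giving 10436 / 13301 / 12010 / 22603.

13301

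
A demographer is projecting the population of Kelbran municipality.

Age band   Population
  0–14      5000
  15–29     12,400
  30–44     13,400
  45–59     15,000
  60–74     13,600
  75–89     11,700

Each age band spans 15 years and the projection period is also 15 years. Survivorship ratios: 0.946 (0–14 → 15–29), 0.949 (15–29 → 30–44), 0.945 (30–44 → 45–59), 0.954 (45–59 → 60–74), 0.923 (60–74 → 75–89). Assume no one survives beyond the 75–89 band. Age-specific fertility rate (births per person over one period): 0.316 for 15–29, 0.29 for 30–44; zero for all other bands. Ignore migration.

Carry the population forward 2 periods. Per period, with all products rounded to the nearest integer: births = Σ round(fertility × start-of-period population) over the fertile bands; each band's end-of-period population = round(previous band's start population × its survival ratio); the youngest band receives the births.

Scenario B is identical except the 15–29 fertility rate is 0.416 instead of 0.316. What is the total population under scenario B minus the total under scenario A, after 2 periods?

Call the bands 1 to 6, youngest first.
After projecting period 1:
Births: 12400 × 0.316 = 3918, 13400 × 0.29 = 3886 → total 7804
Band 2: 5000 × 0.946 = 4730
Band 3: 12400 × 0.949 = 11768
Band 4: 13400 × 0.945 = 12663
Band 5: 15000 × 0.954 = 14310
Band 6: 13600 × 0.923 = 12553
End of period: [7804, 4730, 11768, 12663, 14310, 12553]
After projecting period 2:
Births: 4730 × 0.316 = 1495, 11768 × 0.29 = 3413 → total 4908
Band 2: 7804 × 0.946 = 7383
Band 3: 4730 × 0.949 = 4489
Band 4: 11768 × 0.945 = 11121
Band 5: 12663 × 0.954 = 12081
Band 6: 14310 × 0.923 = 13208
End of period: [4908, 7383, 4489, 11121, 12081, 13208]
Scenario A total after 2 periods: 53190
Scenario B projection —
After projecting period 1:
Births: 12400 × 0.416 = 5158, 13400 × 0.29 = 3886 → total 9044
Band 2: 5000 × 0.946 = 4730
Band 3: 12400 × 0.949 = 11768
Band 4: 13400 × 0.945 = 12663
Band 5: 15000 × 0.954 = 14310
Band 6: 13600 × 0.923 = 12553
End of period: [9044, 4730, 11768, 12663, 14310, 12553]
After projecting period 2:
Births: 4730 × 0.416 = 1968, 11768 × 0.29 = 3413 → total 5381
Band 2: 9044 × 0.946 = 8556
Band 3: 4730 × 0.949 = 4489
Band 4: 11768 × 0.945 = 11121
Band 5: 12663 × 0.954 = 12081
Band 6: 14310 × 0.923 = 13208
End of period: [5381, 8556, 4489, 11121, 12081, 13208]
Scenario B total after 2 periods: 54836
Difference B − A = 54836 − 53190 = 1646

1646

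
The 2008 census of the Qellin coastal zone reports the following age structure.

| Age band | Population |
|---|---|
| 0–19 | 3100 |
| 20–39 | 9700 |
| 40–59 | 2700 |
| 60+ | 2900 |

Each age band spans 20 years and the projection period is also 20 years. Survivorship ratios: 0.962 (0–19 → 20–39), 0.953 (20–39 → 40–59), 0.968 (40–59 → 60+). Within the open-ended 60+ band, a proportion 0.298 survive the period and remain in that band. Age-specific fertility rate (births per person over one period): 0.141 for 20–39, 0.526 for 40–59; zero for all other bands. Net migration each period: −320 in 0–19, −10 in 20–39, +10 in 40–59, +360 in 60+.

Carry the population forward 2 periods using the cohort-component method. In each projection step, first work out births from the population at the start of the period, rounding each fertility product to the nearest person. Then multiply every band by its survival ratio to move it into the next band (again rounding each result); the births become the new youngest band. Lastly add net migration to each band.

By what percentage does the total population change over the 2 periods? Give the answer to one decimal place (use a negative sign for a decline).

Call the groups 1 to 4, youngest first.
After projecting period 1:
Births: 9700 × 0.141 = 1368  |  2700 × 0.526 = 1420 → total 2788
Group 2: 3100 × 0.962 = 2982
Group 3: 9700 × 0.953 = 9244
Group 4: 2700 × 0.968 + 2900 × 0.298 = 2614 + 864 = 3478
Net migration: Group 1 − 320 → 2468; Group 2 − 10 → 2972; Group 3 + 10 → 9254; Group 4 + 360 → 3838
End of period: [2468, 2972, 9254, 3838]
After projecting period 2:
Births: 2972 × 0.141 = 419  |  9254 × 0.526 = 4868 → total 5287
Group 2: 2468 × 0.962 = 2374
Group 3: 2972 × 0.953 = 2832
Group 4: 9254 × 0.968 + 3838 × 0.298 = 8958 + 1144 = 10102
Net migration: Group 1 − 320 → 4967; Group 2 − 10 → 2364; Group 3 + 10 → 2842; Group 4 + 360 → 10462
End of period: [4967, 2364, 2842, 10462]
Total: 18400 → 20635; change = 2235; percentage change = 12.1%

12.1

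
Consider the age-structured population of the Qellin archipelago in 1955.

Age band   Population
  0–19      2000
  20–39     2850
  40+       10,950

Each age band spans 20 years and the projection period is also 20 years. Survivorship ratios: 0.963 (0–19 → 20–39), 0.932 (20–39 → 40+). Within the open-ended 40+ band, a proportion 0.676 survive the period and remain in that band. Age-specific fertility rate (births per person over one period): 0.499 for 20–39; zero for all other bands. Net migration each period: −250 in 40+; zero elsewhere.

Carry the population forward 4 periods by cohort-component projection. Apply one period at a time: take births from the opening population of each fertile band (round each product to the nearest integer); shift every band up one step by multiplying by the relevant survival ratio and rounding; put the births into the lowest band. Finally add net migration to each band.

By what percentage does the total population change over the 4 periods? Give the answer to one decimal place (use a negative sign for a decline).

Numbering the groups 1..3 from youngest to oldest:
Period 1:
Births: 2850 × 0.499 = 1422
Group 2: 2000 × 0.963 = 1926
Group 3: 2850 × 0.932 + 10950 × 0.676 = 2656 + 7402 = 10058
Net migration: Group 3 − 250 → 9808
End of period: [1422, 1926, 9808]
Period 2:
Births: 1926 × 0.499 = 961
Group 2: 1422 × 0.963 = 1369
Group 3: 1926 × 0.932 + 9808 × 0.676 = 1795 + 6630 = 8425
Net migration: Group 3 − 250 → 8175
End of period: [961, 1369, 8175]
Period 3:
Births: 1369 × 0.499 = 683
Group 2: 961 × 0.963 = 925
Group 3: 1369 × 0.932 + 8175 × 0.676 = 1276 + 5526 = 6802
Net migration: Group 3 − 250 → 6552
End of period: [683, 925, 6552]
Period 4:
Births: 925 × 0.499 = 462
Group 2: 683 × 0.963 = 658
Group 3: 925 × 0.932 + 6552 × 0.676 = 862 + 4429 = 5291
Net migration: Group 3 − 250 → 5041
End of period: [462, 658, 5041]
Total: 15800 → 6161; change = -9639; percentage change = -61.0%

-61.0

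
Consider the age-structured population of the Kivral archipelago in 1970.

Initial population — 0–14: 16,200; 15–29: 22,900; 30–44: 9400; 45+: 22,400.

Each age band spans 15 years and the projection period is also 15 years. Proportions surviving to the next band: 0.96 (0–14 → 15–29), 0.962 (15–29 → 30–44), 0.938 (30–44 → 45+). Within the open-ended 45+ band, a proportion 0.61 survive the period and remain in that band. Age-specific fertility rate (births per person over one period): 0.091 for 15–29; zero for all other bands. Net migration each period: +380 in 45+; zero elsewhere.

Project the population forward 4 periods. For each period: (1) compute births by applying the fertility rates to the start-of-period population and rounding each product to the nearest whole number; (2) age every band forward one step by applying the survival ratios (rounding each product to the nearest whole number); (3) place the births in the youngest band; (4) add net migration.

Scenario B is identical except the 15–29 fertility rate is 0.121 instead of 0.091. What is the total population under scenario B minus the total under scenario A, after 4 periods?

Numbering the groups 1..4 from youngest to oldest:
After projecting period 1:
Births: 22900 × 0.091 = 2084
Group 2: 16200 × 0.96 = 15552
Group 3: 22900 × 0.962 = 22030
Group 4: 9400 × 0.938 + 22400 × 0.61 = 8817 + 13664 = 22481
Net migration: Group 4 + 380 → 22861
Giving 2084 / 15552 / 22030 / 22861.
After projecting period 2:
Births: 15552 × 0.091 = 1415
Group 2: 2084 × 0.96 = 2001
Group 3: 15552 × 0.962 = 14961
Group 4: 22030 × 0.938 + 22861 × 0.61 = 20664 + 13945 = 34609
Net migration: Group 4 + 380 → 34989
Giving 1415 / 2001 / 14961 / 34989.
After projecting period 3:
Births: 2001 × 0.091 = 182
Group 2: 1415 × 0.96 = 1358
Group 3: 2001 × 0.962 = 1925
Group 4: 14961 × 0.938 + 34989 × 0.61 = 14033 + 21343 = 35376
Net migration: Group 4 + 380 → 35756
Giving 182 / 1358 / 1925 / 35756.
After projecting period 4:
Births: 1358 × 0.091 = 124
Group 2: 182 × 0.96 = 175
Group 3: 1358 × 0.962 = 1306
Group 4: 1925 × 0.938 + 35756 × 0.61 = 1806 + 21811 = 23617
Net migration: Group 4 + 380 → 23997
Giving 124 / 175 / 1306 / 23997.
Scenario A total after 4 periods: 25602
Scenario B projection —
After projecting period 1:
Births: 22900 × 0.121 = 2771
Group 2: 16200 × 0.96 = 15552
Group 3: 22900 × 0.962 = 22030
Group 4: 9400 × 0.938 + 22400 × 0.61 = 8817 + 13664 = 22481
Net migration: Group 4 + 380 → 22861
Giving 2771 / 15552 / 22030 / 22861.
After projecting period 2:
Births: 15552 × 0.121 = 1882
Group 2: 2771 × 0.96 = 2660
Group 3: 15552 × 0.962 = 14961
Group 4: 22030 × 0.938 + 22861 × 0.61 = 20664 + 13945 = 34609
Net migration: Group 4 + 380 → 34989
Giving 1882 / 2660 / 14961 / 34989.
After projecting period 3:
Births: 2660 × 0.121 = 322
Group 2: 1882 × 0.96 = 1807
Group 3: 2660 × 0.962 = 2559
Group 4: 14961 × 0.938 + 34989 × 0.61 = 14033 + 21343 = 35376
Net migration: Group 4 + 380 → 35756
Giving 322 / 1807 / 2559 / 35756.
After projecting period 4:
Births: 1807 × 0.121 = 219
Group 2: 322 × 0.96 = 309
Group 3: 1807 × 0.962 = 1738
Group 4: 2559 × 0.938 + 35756 × 0.61 = 2400 + 21811 = 24211
Net migration: Group 4 + 380 → 24591
Giving 219 / 309 / 1738 / 24591.
Scenario B total after 4 periods: 26857
Difference B − A = 26857 − 25602 = 1255

1255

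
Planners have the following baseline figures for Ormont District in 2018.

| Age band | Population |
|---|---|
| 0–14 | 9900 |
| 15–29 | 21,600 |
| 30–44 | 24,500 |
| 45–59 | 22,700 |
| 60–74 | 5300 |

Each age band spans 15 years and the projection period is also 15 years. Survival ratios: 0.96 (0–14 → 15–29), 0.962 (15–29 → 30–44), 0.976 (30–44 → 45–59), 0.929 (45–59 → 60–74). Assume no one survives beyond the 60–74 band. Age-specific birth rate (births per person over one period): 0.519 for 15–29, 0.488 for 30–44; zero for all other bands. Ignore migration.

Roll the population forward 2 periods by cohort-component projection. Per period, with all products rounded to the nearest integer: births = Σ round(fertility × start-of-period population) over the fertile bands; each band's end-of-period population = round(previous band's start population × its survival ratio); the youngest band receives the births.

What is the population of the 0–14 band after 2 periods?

15073

Period 1:
Births: 21600 * 0.519 = 11210 ; 24500 * 0.488 = 11956 → 23166
15–29: 9900 * 0.96 = 9504
30–44: 21600 * 0.962 = 20779
45–59: 24500 * 0.976 = 23912
60–74: 22700 * 0.929 = 21088
→ [23166, 9504, 20779, 23912, 21088]
Period 2:
Births: 9504 * 0.519 = 4933 ; 20779 * 0.488 = 10140 → 15073
15–29: 23166 * 0.96 = 22239
30–44: 9504 * 0.962 = 9143
45–59: 20779 * 0.976 = 20280
60–74: 23912 * 0.929 = 22214
→ [15073, 22239, 9143, 20280, 22214]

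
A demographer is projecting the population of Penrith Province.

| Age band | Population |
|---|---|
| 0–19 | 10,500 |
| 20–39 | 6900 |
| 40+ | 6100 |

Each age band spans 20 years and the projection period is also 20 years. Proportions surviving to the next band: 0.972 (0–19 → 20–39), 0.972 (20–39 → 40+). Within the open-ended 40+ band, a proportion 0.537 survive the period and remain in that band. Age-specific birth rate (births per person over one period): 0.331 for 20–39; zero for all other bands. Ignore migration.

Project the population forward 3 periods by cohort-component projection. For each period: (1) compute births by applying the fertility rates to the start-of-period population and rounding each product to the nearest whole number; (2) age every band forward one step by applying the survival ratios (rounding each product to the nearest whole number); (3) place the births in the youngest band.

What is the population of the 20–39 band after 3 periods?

3283

After projecting period 1:
Births: 6900 * 0.331 = 2284
20–39: 10500 * 0.972 = 10206
40+: 6900 * 0.972 + 6100 * 0.537 = 6707 + 3276 = 9983
Giving 2284 / 10206 / 9983.
After projecting period 2:
Births: 10206 * 0.331 = 3378
20–39: 2284 * 0.972 = 2220
40+: 10206 * 0.972 + 9983 * 0.537 = 9920 + 5361 = 15281
Giving 3378 / 2220 / 15281.
After projecting period 3:
Births: 2220 * 0.331 = 735
20–39: 3378 * 0.972 = 3283
40+: 2220 * 0.972 + 15281 * 0.537 = 2158 + 8206 = 10364
Giving 735 / 3283 / 10364.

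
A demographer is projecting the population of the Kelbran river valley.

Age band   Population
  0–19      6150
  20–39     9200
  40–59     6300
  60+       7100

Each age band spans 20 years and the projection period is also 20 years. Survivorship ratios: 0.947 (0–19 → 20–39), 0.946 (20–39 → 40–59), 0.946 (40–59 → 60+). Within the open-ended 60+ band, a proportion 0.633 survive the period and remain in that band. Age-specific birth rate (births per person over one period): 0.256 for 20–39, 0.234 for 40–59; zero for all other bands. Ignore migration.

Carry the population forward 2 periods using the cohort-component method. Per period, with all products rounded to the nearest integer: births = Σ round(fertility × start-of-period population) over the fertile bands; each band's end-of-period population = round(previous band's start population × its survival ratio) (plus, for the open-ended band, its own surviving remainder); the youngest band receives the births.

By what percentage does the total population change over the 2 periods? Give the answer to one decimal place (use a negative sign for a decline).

Let group 1 be 0–19 through group 4 = 60+.
Period 1:
Births: 9200 * 0.256 = 2355  |  6300 * 0.234 = 1474 → 3829
Group 2: 6150 * 0.947 = 5824
Group 3: 9200 * 0.946 = 8703
Group 4: 6300 * 0.946 + 7100 * 0.633 = 5960 + 4494 = 10454
→ [3829, 5824, 8703, 10454]
Period 2:
Births: 5824 * 0.256 = 1491  |  8703 * 0.234 = 2037 → 3528
Group 2: 3829 * 0.947 = 3626
Group 3: 5824 * 0.946 = 5510
Group 4: 8703 * 0.946 + 10454 * 0.633 = 8233 + 6617 = 14850
→ [3528, 3626, 5510, 14850]
Total: 28750 → 27514; change = -1236; percentage change = -4.3%

-4.3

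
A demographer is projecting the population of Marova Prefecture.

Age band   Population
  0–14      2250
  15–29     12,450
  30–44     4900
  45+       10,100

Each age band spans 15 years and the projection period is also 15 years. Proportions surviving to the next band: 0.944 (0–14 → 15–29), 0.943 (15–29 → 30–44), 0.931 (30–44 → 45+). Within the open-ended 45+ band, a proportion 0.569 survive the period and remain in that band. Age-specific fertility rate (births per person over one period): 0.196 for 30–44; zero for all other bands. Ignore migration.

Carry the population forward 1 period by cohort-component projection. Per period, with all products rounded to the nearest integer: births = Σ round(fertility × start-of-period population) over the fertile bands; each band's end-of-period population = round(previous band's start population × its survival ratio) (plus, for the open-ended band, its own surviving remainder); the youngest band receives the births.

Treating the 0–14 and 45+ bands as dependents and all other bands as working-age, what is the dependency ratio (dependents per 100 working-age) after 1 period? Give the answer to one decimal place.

After projecting period 1:
Births: 4900 × 0.196 = 960
15–29: 2250 × 0.944 = 2124
30–44: 12450 × 0.943 = 11740
45+: 4900 × 0.931 + 10100 × 0.569 = 4562 + 5747 = 10309
→ [960, 2124, 11740, 10309]
Dependents (band 0–14 + band 45+) = 960 + 10309 = 11269; working-age = 13864; ratio = 11269/13864 × 100 = 81.3

81.3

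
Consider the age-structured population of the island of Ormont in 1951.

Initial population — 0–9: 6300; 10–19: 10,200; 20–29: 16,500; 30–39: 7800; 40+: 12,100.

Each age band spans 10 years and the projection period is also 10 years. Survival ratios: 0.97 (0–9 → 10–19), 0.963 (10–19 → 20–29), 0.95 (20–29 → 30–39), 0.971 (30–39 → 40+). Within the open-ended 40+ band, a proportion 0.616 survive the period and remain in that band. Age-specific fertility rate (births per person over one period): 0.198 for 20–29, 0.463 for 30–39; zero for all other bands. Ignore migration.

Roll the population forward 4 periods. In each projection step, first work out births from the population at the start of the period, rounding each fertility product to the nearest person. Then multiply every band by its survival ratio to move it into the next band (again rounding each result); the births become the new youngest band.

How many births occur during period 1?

Call the groups 1 to 5, youngest first.
Period 1.
Births: 16500 × 0.198 = 3267  |  7800 × 0.463 = 3611 → total 6878
Group 2: 6300 × 0.97 = 6111
Group 3: 10200 × 0.963 = 9823
Group 4: 16500 × 0.95 = 15675
Group 5: 7800 × 0.971 + 12100 × 0.616 = 7574 + 7454 = 15028
End of period: [6878, 6111, 9823, 15675, 15028]

6878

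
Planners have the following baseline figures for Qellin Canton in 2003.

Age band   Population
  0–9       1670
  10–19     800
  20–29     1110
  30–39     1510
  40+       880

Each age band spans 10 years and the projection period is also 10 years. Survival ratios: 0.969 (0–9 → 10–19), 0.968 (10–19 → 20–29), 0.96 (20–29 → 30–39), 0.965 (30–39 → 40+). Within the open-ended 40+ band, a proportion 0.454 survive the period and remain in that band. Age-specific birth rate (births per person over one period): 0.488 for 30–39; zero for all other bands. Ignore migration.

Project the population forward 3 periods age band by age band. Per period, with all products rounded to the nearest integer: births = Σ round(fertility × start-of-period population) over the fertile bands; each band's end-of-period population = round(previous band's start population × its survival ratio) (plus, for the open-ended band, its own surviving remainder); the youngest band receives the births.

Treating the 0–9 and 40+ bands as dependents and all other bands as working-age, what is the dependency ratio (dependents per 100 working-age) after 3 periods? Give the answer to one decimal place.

[period 1]
Births: 1510 × 0.488 = 737
10–19: 1670 × 0.969 = 1618
20–29: 800 × 0.968 = 774
30–39: 1110 × 0.96 = 1066
40+: 1510 × 0.965 + 880 × 0.454 = 1457 + 400 = 1857
→ [737, 1618, 774, 1066, 1857]
[period 2]
Births: 1066 × 0.488 = 520
10–19: 737 × 0.969 = 714
20–29: 1618 × 0.968 = 1566
30–39: 774 × 0.96 = 743
40+: 1066 × 0.965 + 1857 × 0.454 = 1029 + 843 = 1872
→ [520, 714, 1566, 743, 1872]
[period 3]
Births: 743 × 0.488 = 363
10–19: 520 × 0.969 = 504
20–29: 714 × 0.968 = 691
30–39: 1566 × 0.96 = 1503
40+: 743 × 0.965 + 1872 × 0.454 = 717 + 850 = 1567
→ [363, 504, 691, 1503, 1567]
Dependents (band 0–9 + band 40+) = 363 + 1567 = 1930; working-age = 2698; ratio = 1930/2698 × 100 = 71.5

71.5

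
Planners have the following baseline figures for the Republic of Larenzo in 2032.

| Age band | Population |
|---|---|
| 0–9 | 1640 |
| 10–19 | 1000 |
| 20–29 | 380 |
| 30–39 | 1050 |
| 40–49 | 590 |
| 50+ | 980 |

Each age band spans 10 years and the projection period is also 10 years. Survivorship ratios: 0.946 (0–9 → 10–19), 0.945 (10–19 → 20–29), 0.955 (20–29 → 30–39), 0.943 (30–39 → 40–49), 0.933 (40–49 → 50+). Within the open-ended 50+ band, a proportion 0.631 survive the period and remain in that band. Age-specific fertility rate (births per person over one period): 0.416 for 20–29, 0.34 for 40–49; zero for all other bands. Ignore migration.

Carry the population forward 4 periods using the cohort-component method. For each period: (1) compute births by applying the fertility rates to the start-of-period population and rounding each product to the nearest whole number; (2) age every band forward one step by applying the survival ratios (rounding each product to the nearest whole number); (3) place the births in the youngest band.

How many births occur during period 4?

423

— Period 1 —
Births: 380 * 0.416 = 158 ; 590 * 0.34 = 201 — total 359
10–19: 1640 * 0.946 = 1551
20–29: 1000 * 0.945 = 945
30–39: 380 * 0.955 = 363
40–49: 1050 * 0.943 = 990
50+: 590 * 0.933 + 980 * 0.631 = 550 + 618 = 1168
Giving 359 / 1551 / 945 / 363 / 990 / 1168.
— Period 2 —
Births: 945 * 0.416 = 393 ; 990 * 0.34 = 337 — total 730
10–19: 359 * 0.946 = 340
20–29: 1551 * 0.945 = 1466
30–39: 945 * 0.955 = 902
40–49: 363 * 0.943 = 342
50+: 990 * 0.933 + 1168 * 0.631 = 924 + 737 = 1661
Giving 730 / 340 / 1466 / 902 / 342 / 1661.
— Period 3 —
Births: 1466 * 0.416 = 610 ; 342 * 0.34 = 116 — total 726
10–19: 730 * 0.946 = 691
20–29: 340 * 0.945 = 321
30–39: 1466 * 0.955 = 1400
40–49: 902 * 0.943 = 851
50+: 342 * 0.933 + 1661 * 0.631 = 319 + 1048 = 1367
Giving 726 / 691 / 321 / 1400 / 851 / 1367.
— Period 4 —
Births: 321 * 0.416 = 134 ; 851 * 0.34 = 289 — total 423
10–19: 726 * 0.946 = 687
20–29: 691 * 0.945 = 653
30–39: 321 * 0.955 = 307
40–49: 1400 * 0.943 = 1320
50+: 851 * 0.933 + 1367 * 0.631 = 794 + 863 = 1657
Giving 423 / 687 / 653 / 307 / 1320 / 1657.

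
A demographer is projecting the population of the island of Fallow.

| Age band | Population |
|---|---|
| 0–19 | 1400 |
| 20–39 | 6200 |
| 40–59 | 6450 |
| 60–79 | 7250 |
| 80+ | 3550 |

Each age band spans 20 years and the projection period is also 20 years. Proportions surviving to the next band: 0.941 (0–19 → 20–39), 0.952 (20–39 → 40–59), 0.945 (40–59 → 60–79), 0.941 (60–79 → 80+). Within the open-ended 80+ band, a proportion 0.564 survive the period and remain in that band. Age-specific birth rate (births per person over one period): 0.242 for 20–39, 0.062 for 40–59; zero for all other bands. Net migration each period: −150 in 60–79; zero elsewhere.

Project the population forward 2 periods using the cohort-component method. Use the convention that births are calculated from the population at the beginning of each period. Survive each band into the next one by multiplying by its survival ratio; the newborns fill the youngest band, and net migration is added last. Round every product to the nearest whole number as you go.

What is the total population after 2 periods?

Call the bands 1 to 5, youngest first.
[period 1]
Births: 6200 * 0.242 = 1500 ; 6450 * 0.062 = 400 → total 1900
Band 2: 1400 * 0.941 = 1317
Band 3: 6200 * 0.952 = 5902
Band 4: 6450 * 0.945 = 6095
Band 5: 7250 * 0.941 + 3550 * 0.564 = 6822 + 2002 = 8824
Net migration: Band 4 − 150 → 5945
Giving 1900 / 1317 / 5902 / 5945 / 8824.
[period 2]
Births: 1317 * 0.242 = 319 ; 5902 * 0.062 = 366 → total 685
Band 2: 1900 * 0.941 = 1788
Band 3: 1317 * 0.952 = 1254
Band 4: 5902 * 0.945 = 5577
Band 5: 5945 * 0.941 + 8824 * 0.564 = 5594 + 4977 = 10571
Net migration: Band 4 − 150 → 5427
Giving 685 / 1788 / 1254 / 5427 / 10571.
Total after period 2: 685 + 1788 + 1254 + 5427 + 10571 = 19725

19725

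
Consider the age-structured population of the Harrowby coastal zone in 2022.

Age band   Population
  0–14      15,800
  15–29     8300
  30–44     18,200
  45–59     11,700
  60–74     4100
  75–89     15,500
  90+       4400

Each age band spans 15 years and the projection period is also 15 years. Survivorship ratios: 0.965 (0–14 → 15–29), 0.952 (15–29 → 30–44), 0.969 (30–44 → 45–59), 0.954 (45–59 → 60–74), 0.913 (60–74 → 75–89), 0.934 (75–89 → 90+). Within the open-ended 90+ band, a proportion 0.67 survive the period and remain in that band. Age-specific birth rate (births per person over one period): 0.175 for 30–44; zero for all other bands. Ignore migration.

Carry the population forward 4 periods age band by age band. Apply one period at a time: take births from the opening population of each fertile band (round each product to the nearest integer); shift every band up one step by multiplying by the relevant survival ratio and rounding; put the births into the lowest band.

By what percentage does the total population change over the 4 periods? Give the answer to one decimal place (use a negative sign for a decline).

-29.9

[period 1]
Births: 18200 × 0.175 = 3185
15–29: 15800 × 0.965 = 15247
30–44: 8300 × 0.952 = 7902
45–59: 18200 × 0.969 = 17636
60–74: 11700 × 0.954 = 11162
75–89: 4100 × 0.913 = 3743
90+: 15500 × 0.934 + 4400 × 0.67 = 14477 + 2948 = 17425
End of period: [3185, 15247, 7902, 17636, 11162, 3743, 17425]
[period 2]
Births: 7902 × 0.175 = 1383
15–29: 3185 × 0.965 = 3074
30–44: 15247 × 0.952 = 14515
45–59: 7902 × 0.969 = 7657
60–74: 17636 × 0.954 = 16825
75–89: 11162 × 0.913 = 10191
90+: 3743 × 0.934 + 17425 × 0.67 = 3496 + 11675 = 15171
End of period: [1383, 3074, 14515, 7657, 16825, 10191, 15171]
[period 3]
Births: 14515 × 0.175 = 2540
15–29: 1383 × 0.965 = 1335
30–44: 3074 × 0.952 = 2926
45–59: 14515 × 0.969 = 14065
60–74: 7657 × 0.954 = 7305
75–89: 16825 × 0.913 = 15361
90+: 10191 × 0.934 + 15171 × 0.67 = 9518 + 10165 = 19683
End of period: [2540, 1335, 2926, 14065, 7305, 15361, 19683]
[period 4]
Births: 2926 × 0.175 = 512
15–29: 2540 × 0.965 = 2451
30–44: 1335 × 0.952 = 1271
45–59: 2926 × 0.969 = 2835
60–74: 14065 × 0.954 = 13418
75–89: 7305 × 0.913 = 6669
90+: 15361 × 0.934 + 19683 × 0.67 = 14347 + 13188 = 27535
End of period: [512, 2451, 1271, 2835, 13418, 6669, 27535]
Total: 78000 → 54691; change = -23309; percentage change = -29.9%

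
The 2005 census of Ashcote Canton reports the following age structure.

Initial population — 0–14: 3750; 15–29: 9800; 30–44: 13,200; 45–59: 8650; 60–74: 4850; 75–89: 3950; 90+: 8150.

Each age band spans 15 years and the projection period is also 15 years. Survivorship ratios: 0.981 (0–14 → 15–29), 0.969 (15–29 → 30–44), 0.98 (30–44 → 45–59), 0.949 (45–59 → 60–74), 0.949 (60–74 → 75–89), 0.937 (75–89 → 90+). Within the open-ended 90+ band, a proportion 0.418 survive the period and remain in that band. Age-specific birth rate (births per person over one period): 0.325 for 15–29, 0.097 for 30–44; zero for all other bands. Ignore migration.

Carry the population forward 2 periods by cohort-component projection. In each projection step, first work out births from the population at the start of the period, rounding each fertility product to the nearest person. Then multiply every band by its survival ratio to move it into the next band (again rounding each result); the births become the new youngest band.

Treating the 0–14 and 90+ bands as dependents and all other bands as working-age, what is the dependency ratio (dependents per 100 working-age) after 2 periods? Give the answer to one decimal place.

— Period 1 —
Births: 9800 × 0.325 = 3185 ; 13200 × 0.097 = 1280 ⇒ total 4465
15–29: 3750 × 0.981 = 3679
30–44: 9800 × 0.969 = 9496
45–59: 13200 × 0.98 = 12936
60–74: 8650 × 0.949 = 8209
75–89: 4850 × 0.949 = 4603
90+: 3950 × 0.937 + 8150 × 0.418 = 3701 + 3407 = 7108
End of period: [4465, 3679, 9496, 12936, 8209, 4603, 7108]
— Period 2 —
Births: 3679 × 0.325 = 1196 ; 9496 × 0.097 = 921 ⇒ total 2117
15–29: 4465 × 0.981 = 4380
30–44: 3679 × 0.969 = 3565
45–59: 9496 × 0.98 = 9306
60–74: 12936 × 0.949 = 12276
75–89: 8209 × 0.949 = 7790
90+: 4603 × 0.937 + 7108 × 0.418 = 4313 + 2971 = 7284
End of period: [2117, 4380, 3565, 9306, 12276, 7790, 7284]
Dependents (band 0–14 + band 90+) = 2117 + 7284 = 9401; working-age = 37317; ratio = 9401/37317 × 100 = 25.2

25.2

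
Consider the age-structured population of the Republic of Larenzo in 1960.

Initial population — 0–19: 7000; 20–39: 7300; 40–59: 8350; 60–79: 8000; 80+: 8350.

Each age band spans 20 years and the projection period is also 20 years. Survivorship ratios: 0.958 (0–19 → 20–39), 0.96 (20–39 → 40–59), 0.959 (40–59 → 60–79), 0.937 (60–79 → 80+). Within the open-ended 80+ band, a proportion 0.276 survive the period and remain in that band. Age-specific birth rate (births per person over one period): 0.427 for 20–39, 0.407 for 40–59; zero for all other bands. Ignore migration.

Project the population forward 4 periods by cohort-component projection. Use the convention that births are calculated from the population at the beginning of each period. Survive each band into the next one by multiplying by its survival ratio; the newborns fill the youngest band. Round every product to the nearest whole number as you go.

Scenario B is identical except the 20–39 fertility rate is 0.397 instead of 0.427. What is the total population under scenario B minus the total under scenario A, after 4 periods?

-957

After projecting period 1:
Births: 7300 × 0.427 = 3117 ; 8350 × 0.407 = 3398 → 6515
20–39: 7000 × 0.958 = 6706
40–59: 7300 × 0.96 = 7008
60–79: 8350 × 0.959 = 8008
80+: 8000 × 0.937 + 8350 × 0.276 = 7496 + 2305 = 9801
Giving 6515 / 6706 / 7008 / 8008 / 9801.
After projecting period 2:
Births: 6706 × 0.427 = 2863 ; 7008 × 0.407 = 2852 → 5715
20–39: 6515 × 0.958 = 6241
40–59: 6706 × 0.96 = 6438
60–79: 7008 × 0.959 = 6721
80+: 8008 × 0.937 + 9801 × 0.276 = 7503 + 2705 = 10208
Giving 5715 / 6241 / 6438 / 6721 / 10208.
After projecting period 3:
Births: 6241 × 0.427 = 2665 ; 6438 × 0.407 = 2620 → 5285
20–39: 5715 × 0.958 = 5475
40–59: 6241 × 0.96 = 5991
60–79: 6438 × 0.959 = 6174
80+: 6721 × 0.937 + 10208 × 0.276 = 6298 + 2817 = 9115
Giving 5285 / 5475 / 5991 / 6174 / 9115.
After projecting period 4:
Births: 5475 × 0.427 = 2338 ; 5991 × 0.407 = 2438 → 4776
20–39: 5285 × 0.958 = 5063
40–59: 5475 × 0.96 = 5256
60–79: 5991 × 0.959 = 5745
80+: 6174 × 0.937 + 9115 × 0.276 = 5785 + 2516 = 8301
Giving 4776 / 5063 / 5256 / 5745 / 8301.
Scenario A total after 4 periods: 29141
Scenario B projection —
After projecting period 1:
Births: 7300 × 0.397 = 2898 ; 8350 × 0.407 = 3398 → 6296
20–39: 7000 × 0.958 = 6706
40–59: 7300 × 0.96 = 7008
60–79: 8350 × 0.959 = 8008
80+: 8000 × 0.937 + 8350 × 0.276 = 7496 + 2305 = 9801
Giving 6296 / 6706 / 7008 / 8008 / 9801.
After projecting period 2:
Births: 6706 × 0.397 = 2662 ; 7008 × 0.407 = 2852 → 5514
20–39: 6296 × 0.958 = 6032
40–59: 6706 × 0.96 = 6438
60–79: 7008 × 0.959 = 6721
80+: 8008 × 0.937 + 9801 × 0.276 = 7503 + 2705 = 10208
Giving 5514 / 6032 / 6438 / 6721 / 10208.
After projecting period 3:
Births: 6032 × 0.397 = 2395 ; 6438 × 0.407 = 2620 → 5015
20–39: 5514 × 0.958 = 5282
40–59: 6032 × 0.96 = 5791
60–79: 6438 × 0.959 = 6174
80+: 6721 × 0.937 + 10208 × 0.276 = 6298 + 2817 = 9115
Giving 5015 / 5282 / 5791 / 6174 / 9115.
After projecting period 4:
Births: 5282 × 0.397 = 2097 ; 5791 × 0.407 = 2357 → 4454
20–39: 5015 × 0.958 = 4804
40–59: 5282 × 0.96 = 5071
60–79: 5791 × 0.959 = 5554
80+: 6174 × 0.937 + 9115 × 0.276 = 5785 + 2516 = 8301
Giving 4454 / 4804 / 5071 / 5554 / 8301.
Scenario B total after 4 periods: 28184
Difference B − A = 28184 − 29141 = -957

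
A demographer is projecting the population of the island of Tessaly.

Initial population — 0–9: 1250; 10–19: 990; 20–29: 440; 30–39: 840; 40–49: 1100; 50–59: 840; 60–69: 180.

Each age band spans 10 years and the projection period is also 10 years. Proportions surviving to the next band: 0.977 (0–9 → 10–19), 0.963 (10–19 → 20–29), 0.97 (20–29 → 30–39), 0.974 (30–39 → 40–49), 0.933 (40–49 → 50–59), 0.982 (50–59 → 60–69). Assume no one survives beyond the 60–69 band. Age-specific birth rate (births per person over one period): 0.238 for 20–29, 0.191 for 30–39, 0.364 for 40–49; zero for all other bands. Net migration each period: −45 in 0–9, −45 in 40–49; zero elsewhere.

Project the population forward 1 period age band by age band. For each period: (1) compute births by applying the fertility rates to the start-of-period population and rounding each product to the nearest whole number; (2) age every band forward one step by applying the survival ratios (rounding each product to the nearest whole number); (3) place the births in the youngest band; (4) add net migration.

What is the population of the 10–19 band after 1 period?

1221

(Groups numbered youngest = 1 to oldest = 7.)
[period 1]
Births: 440 * 0.238 = 105  |  840 * 0.191 = 160  |  1100 * 0.364 = 400 — total 665
Group 2: 1250 * 0.977 = 1221
Group 3: 990 * 0.963 = 953
Group 4: 440 * 0.97 = 427
Group 5: 840 * 0.974 = 818
Group 6: 1100 * 0.933 = 1026
Group 7: 840 * 0.982 = 825
Net migration: Group 1 − 45 → 620; Group 5 − 45 → 773
→ [620, 1221, 953, 427, 773, 1026, 825]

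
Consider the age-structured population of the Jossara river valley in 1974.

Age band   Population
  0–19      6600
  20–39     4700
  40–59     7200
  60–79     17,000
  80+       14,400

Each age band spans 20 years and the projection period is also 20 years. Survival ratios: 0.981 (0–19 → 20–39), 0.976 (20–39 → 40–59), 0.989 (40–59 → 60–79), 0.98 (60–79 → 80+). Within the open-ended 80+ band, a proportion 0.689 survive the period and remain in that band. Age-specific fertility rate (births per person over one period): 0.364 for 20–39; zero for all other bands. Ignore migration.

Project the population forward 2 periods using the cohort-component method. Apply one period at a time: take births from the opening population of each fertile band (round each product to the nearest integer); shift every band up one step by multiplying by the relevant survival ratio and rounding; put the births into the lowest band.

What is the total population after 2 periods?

40186

Period 1:
Births: 4700 × 0.364 = 1711
20–39: 6600 × 0.981 = 6475
40–59: 4700 × 0.976 = 4587
60–79: 7200 × 0.989 = 7121
80+: 17000 × 0.98 + 14400 × 0.689 = 16660 + 9922 = 26582
Population now: 0–19=1711, 20–39=6475, 40–59=4587, 60–79=7121, 80+=26582
Period 2:
Births: 6475 × 0.364 = 2357
20–39: 1711 × 0.981 = 1678
40–59: 6475 × 0.976 = 6320
60–79: 4587 × 0.989 = 4537
80+: 7121 × 0.98 + 26582 × 0.689 = 6979 + 18315 = 25294
Population now: 0–19=2357, 20–39=1678, 40–59=6320, 60–79=4537, 80+=25294
Total after period 2: 2357 + 1678 + 6320 + 4537 + 25294 = 40186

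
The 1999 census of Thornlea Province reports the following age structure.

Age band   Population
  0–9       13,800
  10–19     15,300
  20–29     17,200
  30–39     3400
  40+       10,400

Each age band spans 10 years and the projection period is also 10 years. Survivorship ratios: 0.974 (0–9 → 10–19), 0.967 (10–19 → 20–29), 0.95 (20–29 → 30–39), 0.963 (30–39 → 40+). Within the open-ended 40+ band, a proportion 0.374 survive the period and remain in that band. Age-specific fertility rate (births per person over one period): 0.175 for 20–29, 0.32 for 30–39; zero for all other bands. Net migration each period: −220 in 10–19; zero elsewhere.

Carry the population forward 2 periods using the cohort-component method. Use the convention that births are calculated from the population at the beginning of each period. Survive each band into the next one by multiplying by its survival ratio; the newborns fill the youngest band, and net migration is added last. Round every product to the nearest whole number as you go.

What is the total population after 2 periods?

Numbering the groups 1..5 from youngest to oldest:
— Period 1 —
Births: 17200 × 0.175 = 3010  |  3400 × 0.32 = 1088 ⇒ total 4098
Group 2: 13800 × 0.974 = 13441
Group 3: 15300 × 0.967 = 14795
Group 4: 17200 × 0.95 = 16340
Group 5: 3400 × 0.963 + 10400 × 0.374 = 3274 + 3890 = 7164
Net migration: Group 2 − 220 → 13221
→ [4098, 13221, 14795, 16340, 7164]
— Period 2 —
Births: 14795 × 0.175 = 2589  |  16340 × 0.32 = 5229 ⇒ total 7818
Group 2: 4098 × 0.974 = 3991
Group 3: 13221 × 0.967 = 12785
Group 4: 14795 × 0.95 = 14055
Group 5: 16340 × 0.963 + 7164 × 0.374 = 15735 + 2679 = 18414
Net migration: Group 2 − 220 → 3771
→ [7818, 3771, 12785, 14055, 18414]
Total after period 2: 7818 + 3771 + 12785 + 14055 + 18414 = 56843

56843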